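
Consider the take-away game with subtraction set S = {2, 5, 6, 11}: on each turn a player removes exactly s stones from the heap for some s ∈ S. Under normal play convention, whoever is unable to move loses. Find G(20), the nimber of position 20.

0

n :  0  1  2  3  4  5  6  7  8  9 10 11 12 13 14 15 16 17 18 19 20
G :  0  0  1  1  0  2  1  3  0  2  1  3  2  2  3  3  0  0  1  1  0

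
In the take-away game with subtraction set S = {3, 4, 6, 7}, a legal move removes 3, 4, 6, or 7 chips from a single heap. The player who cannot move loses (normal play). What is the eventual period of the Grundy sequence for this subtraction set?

n :  0  1  2  3  4  5  6  7  8  9 10 11 12 13 14 15 16 17 18 19 20 21
G :  0  0  0  1  1  1  2  2  2  3  0  0  0  1  1  1  2  2  2  3  0  0
G(n+10) = G(n) holds for n = 0,…,6 (a full window of length max(S) = 7), so the sequence is purely periodic with period 10.

10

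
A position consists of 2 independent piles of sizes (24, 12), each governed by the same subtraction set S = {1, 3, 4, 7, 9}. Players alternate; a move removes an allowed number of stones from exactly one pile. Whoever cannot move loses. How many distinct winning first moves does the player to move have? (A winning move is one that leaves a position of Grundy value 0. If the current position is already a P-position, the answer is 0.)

2

All piles use S = {1, 3, 4, 7, 9}:
G(0) = 0
G(1) = mex{0} = 1
G(2) = mex{1} = 0
G(3) = mex{0,0} = 1
G(4) = mex{1,1,0} = 2
G(5) = mex{2,0,1} = 3
G(6) = mex{3,1,0} = 2
G(7) = mex{2,2,1,0} = 3
G(8) = mex{3,3,2,1} = 0
G(9) = mex{0,2,3,0,0} = 1
G(10) = mex{1,3,2,1,1} = 0
G(11) = mex{0,0,3,2,0} = 1
G(12) = mex{1,1,0,3,1} = 2
G(13) = mex{2,0,1,2,2} = 3
G(14) = mex{3,1,0,3,3} = 2
G(15) = mex{2,2,1,0,2} = 3
G(16) = mex{3,3,2,1,3} = 0
G(17) = mex{0,2,3,0,0} = 1
G(18) = mex{1,3,2,1,1} = 0
G(19) = mex{0,0,3,2,0} = 1
G(20) = mex{1,1,0,3,1} = 2
G(21) = mex{2,0,1,2,2} = 3
G(22) = mex{3,1,0,3,3} = 2
G(23) = mex{2,2,1,0,2} = 3
G(24) = mex{3,3,2,1,3} = 0
Pile A: G(24) = 0.
Pile B: G(12) = 2.
Combined Grundy value = 0 ⊕ 2 = 2.
A winning move leaves total XOR = 0, i.e. changes one component's Grundy value g to g ⊕ X where X is the current total.
Pile A: need g' = 0⊕2 = 2. Options: 24−1→G=3, 24−3→G=3, 24−4→G=2, 24−7→G=1, 24−9→G=3. Hits: 1.
Pile B: need g' = 2⊕2 = 0. Options: 12−1→G=1, 12−3→G=1, 12−4→G=0, 12−7→G=3, 12−9→G=1. Hits: 1.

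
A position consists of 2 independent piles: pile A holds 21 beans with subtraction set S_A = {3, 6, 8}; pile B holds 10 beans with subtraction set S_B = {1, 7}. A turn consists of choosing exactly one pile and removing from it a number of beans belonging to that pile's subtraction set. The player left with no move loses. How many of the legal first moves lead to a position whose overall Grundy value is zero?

Pile A, S = {3, 6, 8}:
G(0) = 0
G(1) = mex{} = 0
G(2) = mex{} = 0
G(3) = mex{0} = 1
G(4) = mex{0} = 1
G(5) = mex{0} = 1
G(6) = mex{1,0} = 2
G(7) = mex{1,0} = 2
G(8) = mex{1,0,0} = 2
G(9) = mex{2,1,0} = 3
G(10) = mex{2,1,0} = 3
G(11) = mex{2,1,1} = 0
G(12) = mex{3,2,1} = 0
G(13) = mex{3,2,1} = 0
G(14) = mex{0,2,2} = 1
G(15) = mex{0,3,2} = 1
G(16) = mex{0,3,2} = 1
G(17) = mex{1,0,3} = 2
G(18) = mex{1,0,3} = 2
G(19) = mex{1,0,0} = 2
G(20) = mex{2,1,0} = 3
G(21) = mex{2,1,0} = 3
G_A(21) = 3.
Pile B, S = {1, 7}:
G(0) = 0
G(1) = mex{0} = 1
G(2) = mex{1} = 0
G(3) = mex{0} = 1
G(4) = mex{1} = 0
G(5) = mex{0} = 1
G(6) = mex{1} = 0
G(7) = mex{0,0} = 1
G(8) = mex{1,1} = 0
G(9) = mex{0,0} = 1
G(10) = mex{1,1} = 0
G_B(10) = 0.
Combined Grundy value = 3 ⊕ 0 = 3.
A winning move leaves total XOR = 0, i.e. changes one component's Grundy value g to g ⊕ X where X is the current total.
Pile A: need g' = 3⊕3 = 0. Options: 21−3→G=2, 21−6→G=1, 21−8→G=0. Hits: 1.
Pile B: need g' = 0⊕3 = 3. Options: 10−1→G=1, 10−7→G=1. Hits: 0.

1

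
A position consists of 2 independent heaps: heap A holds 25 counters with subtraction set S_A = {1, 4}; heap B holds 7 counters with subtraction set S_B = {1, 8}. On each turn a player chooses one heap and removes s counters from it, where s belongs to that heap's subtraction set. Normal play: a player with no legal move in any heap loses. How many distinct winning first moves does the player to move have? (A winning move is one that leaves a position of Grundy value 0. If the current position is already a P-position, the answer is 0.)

Heap A, S = {1, 4}:
n :  0  1  2  3  4  5  6  7  8  9 10 11 12 13 14 15 16 17 18 19 20 21 22 23 24 25
G :  0  1  0  1  2  0  1  0  1  2  0  1  0  1  2  0  1  0  1  2  0  1  0  1  2  0
G_A(25) = 0.
Heap B, S = {1, 8}:
n : 0 1 2 3 4 5 6 7
G : 0 1 0 1 0 1 0 1
G_B(7) = 1.
Combined Grundy value = 0 ⊕ 1 = 1.
A winning move leaves total XOR = 0, i.e. changes one component's Grundy value g to g ⊕ X where X is the current total.
Heap A: need g' = 0⊕1 = 1. Options: 25−1→G=2, 25−4→G=1. Hits: 1.
Heap B: need g' = 1⊕1 = 0. Options: 7−1→G=0. Hits: 1.

2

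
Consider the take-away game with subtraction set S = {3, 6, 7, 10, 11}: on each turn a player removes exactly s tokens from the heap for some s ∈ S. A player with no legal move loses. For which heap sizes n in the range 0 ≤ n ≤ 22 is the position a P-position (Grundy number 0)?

0, 1, 2, 14, 15, 16

G(0) = 0
G(1) = mex{} = 0
G(2) = mex{} = 0
G(3) = mex{0} = 1
G(4) = mex{0} = 1
G(5) = mex{0} = 1
G(6) = mex{1,0} = 2
G(7) = mex{1,0,0} = 2
G(8) = mex{1,0,0} = 2
G(9) = mex{2,1,0} = 3
G(10) = mex{2,1,1,0} = 3
G(11) = mex{2,1,1,0,0} = 3
G(12) = mex{3,2,1,0,0} = 4
G(13) = mex{3,2,2,1,0} = 4
G(14) = mex{3,2,2,1,1} = 0
G(15) = mex{4,3,2,1,1} = 0
G(16) = mex{4,3,3,2,1} = 0
G(17) = mex{0,3,3,2,2} = 1
G(18) = mex{0,4,3,2,2} = 1
G(19) = mex{0,4,4,3,2} = 1
G(20) = mex{1,0,4,3,3} = 2
G(21) = mex{1,0,0,3,3} = 2
G(22) = mex{1,0,0,4,3} = 2
P-positions are exactly the n with G(n) = 0.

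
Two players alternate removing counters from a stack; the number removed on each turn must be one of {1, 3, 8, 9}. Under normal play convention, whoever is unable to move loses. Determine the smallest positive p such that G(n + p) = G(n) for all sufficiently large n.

16

n :  0  1  2  3  4  5  6  7  8  9 10 11 12 13 14 15 16 17 18 19 20 21 22 23 24 25 26 27 28 29 30 31 32 33
G :  0  1  0  1  0  1  0  1  2  3  2  3  2  3  2  3  0  1  0  1  0  1  0  1  2  3  2  3  2  3  2  3  0  1
G(n+16) = G(n) holds for n = 0,…,8 (a full window of length max(S) = 9), so the sequence is purely periodic with period 16.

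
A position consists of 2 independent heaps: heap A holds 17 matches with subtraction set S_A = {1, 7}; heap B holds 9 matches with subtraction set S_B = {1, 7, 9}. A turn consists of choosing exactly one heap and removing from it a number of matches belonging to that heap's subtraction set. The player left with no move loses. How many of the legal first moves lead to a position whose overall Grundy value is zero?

Heap A, S = {1, 7}:
n :  0  1  2  3  4  5  6  7  8  9 10 11 12 13 14 15 16 17
G :  0  1  0  1  0  1  0  1  0  1  0  1  0  1  0  1  0  1
G_A(17) = 1.
Heap B, S = {1, 7, 9}:
n : 0 1 2 3 4 5 6 7 8 9
G : 0 1 0 1 0 1 0 1 0 1
G_B(9) = 1.
Combined Grundy value = 1 ⊕ 1 = 0.
A winning move leaves total XOR = 0, i.e. changes one component's Grundy value g to g ⊕ X where X is the current total.
Heap A: target g' = 1⊕0 = 1, but every legal move changes the Grundy value (mex property), so 0 moves.
Heap B: target g' = 1⊕0 = 1, but every legal move changes the Grundy value (mex property), so 0 moves.

0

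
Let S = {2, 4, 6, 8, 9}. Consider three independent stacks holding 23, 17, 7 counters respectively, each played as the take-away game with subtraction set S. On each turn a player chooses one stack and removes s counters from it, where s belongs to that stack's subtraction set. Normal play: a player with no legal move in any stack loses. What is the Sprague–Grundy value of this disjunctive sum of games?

0

All stacks use S = {2, 4, 6, 8, 9}:
G(0) = 0
G(1) = mex{} = 0
G(2) = mex{0} = 1
G(3) = mex{0} = 1
G(4) = mex{1,0} = 2
G(5) = mex{1,0} = 2
G(6) = mex{2,1,0} = 3
G(7) = mex{2,1,0} = 3
G(8) = mex{3,2,1,0} = 4
G(9) = mex{3,2,1,0,0} = 4
G(10) = mex{4,3,2,1,0} = 5
G(11) = mex{4,3,2,1,1} = 0
G(12) = mex{5,4,3,2,1} = 0
G(13) = mex{0,4,3,2,2} = 1
G(14) = mex{0,5,4,3,2} = 1
G(15) = mex{1,0,4,3,3} = 2
G(16) = mex{1,0,5,4,3} = 2
G(17) = mex{2,1,0,4,4} = 3
G(18) = mex{2,1,0,5,4} = 3
G(19) = mex{3,2,1,0,5} = 4
G(20) = mex{3,2,1,0,0} = 4
G(21) = mex{4,3,2,1,0} = 5
G(22) = mex{4,3,2,1,1} = 0
G(23) = mex{5,4,3,2,1} = 0
Stack A: G(23) = 0.
Stack B: G(17) = 3.
Stack C: G(7) = 3.
Combined Grundy value = 0 ⊕ 3 ⊕ 3 = 0.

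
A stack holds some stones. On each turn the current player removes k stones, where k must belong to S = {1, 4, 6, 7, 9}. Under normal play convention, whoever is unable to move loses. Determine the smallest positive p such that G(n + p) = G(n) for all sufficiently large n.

13

n :  0  1  2  3  4  5  6  7  8  9 10 11 12 13 14 15 16 17 18 19 20 21 22 23 24 25 26 27
G :  0  1  0  1  2  0  1  2  3  2  0  1  2  0  1  0  1  2  0  1  2  3  2  0  1  2  0  1
G(n+13) = G(n) holds for n = 0,…,8 (a full window of length max(S) = 9), so the sequence is purely periodic with period 13.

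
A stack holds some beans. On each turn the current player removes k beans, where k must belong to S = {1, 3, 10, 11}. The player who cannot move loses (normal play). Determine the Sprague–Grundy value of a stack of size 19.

3

G(0) = 0
G(1) = mex{0} = 1
G(2) = mex{1} = 0
G(3) = mex{0,0} = 1
G(4) = mex{1,1} = 0
G(5) = mex{0,0} = 1
G(6) = mex{1,1} = 0
G(7) = mex{0,0} = 1
G(8) = mex{1,1} = 0
G(9) = mex{0,0} = 1
G(10) = mex{1,1,0} = 2
G(11) = mex{2,0,1,0} = 3
G(12) = mex{3,1,0,1} = 2
G(13) = mex{2,2,1,0} = 3
G(14) = mex{3,3,0,1} = 2
G(15) = mex{2,2,1,0} = 3
G(16) = mex{3,3,0,1} = 2
G(17) = mex{2,2,1,0} = 3
G(18) = mex{3,3,0,1} = 2
G(19) = mex{2,2,1,0} = 3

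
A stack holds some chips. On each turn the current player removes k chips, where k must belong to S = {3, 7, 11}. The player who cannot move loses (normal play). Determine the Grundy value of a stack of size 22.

G(0) = 0
G(1) = mex{} = 0
G(2) = mex{} = 0
G(3) = mex{0} = 1
G(4) = mex{0} = 1
G(5) = mex{0} = 1
G(6) = mex{1} = 0
G(7) = mex{1,0} = 2
G(8) = mex{1,0} = 2
G(9) = mex{0,0} = 1
G(10) = mex{2,1} = 0
G(11) = mex{2,1,0} = 3
G(12) = mex{1,1,0} = 2
G(13) = mex{0,0,0} = 1
G(14) = mex{3,2,1} = 0
G(15) = mex{2,2,1} = 0
G(16) = mex{1,1,1} = 0
G(17) = mex{0,0,0} = 1
G(18) = mex{0,3,2} = 1
G(19) = mex{0,2,2} = 1
G(20) = mex{1,1,1} = 0
G(21) = mex{1,0,0} = 2
G(22) = mex{1,0,3} = 2

2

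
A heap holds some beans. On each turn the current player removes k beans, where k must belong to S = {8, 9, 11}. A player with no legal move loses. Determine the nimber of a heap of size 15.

G(0) = 0
G(1) = mex{} = 0
G(2) = mex{} = 0
G(3) = mex{} = 0
G(4) = mex{} = 0
G(5) = mex{} = 0
G(6) = mex{} = 0
G(7) = mex{} = 0
G(8) = mex{0} = 1
G(9) = mex{0,0} = 1
G(10) = mex{0,0} = 1
G(11) = mex{0,0,0} = 1
G(12) = mex{0,0,0} = 1
G(13) = mex{0,0,0} = 1
G(14) = mex{0,0,0} = 1
G(15) = mex{0,0,0} = 1

1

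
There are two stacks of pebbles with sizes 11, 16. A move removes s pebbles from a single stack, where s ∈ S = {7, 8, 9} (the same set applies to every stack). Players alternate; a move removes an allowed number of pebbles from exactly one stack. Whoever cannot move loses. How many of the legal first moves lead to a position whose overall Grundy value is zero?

All stacks use S = {7, 8, 9}:
G(0) = 0
G(1) = mex{} = 0
G(2) = mex{} = 0
G(3) = mex{} = 0
G(4) = mex{} = 0
G(5) = mex{} = 0
G(6) = mex{} = 0
G(7) = mex{0} = 1
G(8) = mex{0,0} = 1
G(9) = mex{0,0,0} = 1
G(10) = mex{0,0,0} = 1
G(11) = mex{0,0,0} = 1
G(12) = mex{0,0,0} = 1
G(13) = mex{0,0,0} = 1
G(14) = mex{1,0,0} = 2
G(15) = mex{1,1,0} = 2
G(16) = mex{1,1,1} = 0
Stack A: G(11) = 1.
Stack B: G(16) = 0.
Combined Grundy value = 1 ⊕ 0 = 1.
A winning move leaves total XOR = 0, i.e. changes one component's Grundy value g to g ⊕ X where X is the current total.
Stack A: need g' = 1⊕1 = 0. Options: 11−7→G=0, 11−8→G=0, 11−9→G=0. Hits: 3.
Stack B: need g' = 0⊕1 = 1. Options: 16−7→G=1, 16−8→G=1, 16−9→G=1. Hits: 3.

6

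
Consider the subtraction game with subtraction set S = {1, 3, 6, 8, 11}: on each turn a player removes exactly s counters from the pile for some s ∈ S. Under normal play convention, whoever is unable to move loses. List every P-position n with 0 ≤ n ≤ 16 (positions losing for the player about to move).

n :  0  1  2  3  4  5  6  7  8  9 10 11 12 13 14 15 16
G :  0  1  0  1  0  1  2  3  2  0  1  3  4  2  0  1  0
P-positions are exactly the n with G(n) = 0.

0, 2, 4, 9, 14, 16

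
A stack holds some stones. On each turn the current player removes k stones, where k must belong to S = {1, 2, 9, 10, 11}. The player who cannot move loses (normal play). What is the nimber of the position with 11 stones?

5

G(0) = 0
G(1) = mex{0} = 1
G(2) = mex{1,0} = 2
G(3) = mex{2,1} = 0
G(4) = mex{0,2} = 1
G(5) = mex{1,0} = 2
G(6) = mex{2,1} = 0
G(7) = mex{0,2} = 1
G(8) = mex{1,0} = 2
G(9) = mex{2,1,0} = 3
G(10) = mex{3,2,1,0} = 4
G(11) = mex{4,3,2,1,0} = 5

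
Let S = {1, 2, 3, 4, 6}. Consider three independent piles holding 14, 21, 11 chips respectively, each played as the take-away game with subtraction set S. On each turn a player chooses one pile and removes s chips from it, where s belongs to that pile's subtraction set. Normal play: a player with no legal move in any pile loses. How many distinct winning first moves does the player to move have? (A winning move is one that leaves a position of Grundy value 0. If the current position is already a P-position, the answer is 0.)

All piles use S = {1, 2, 3, 4, 6}:
n :  0  1  2  3  4  5  6  7  8  9 10 11 12 13 14 15 16 17 18 19 20 21
G :  0  1  2  3  4  0  1  2  3  4  0  1  2  3  4  0  1  2  3  4  0  1
Pile A: G(14) = 4.
Pile B: G(21) = 1.
Pile C: G(11) = 1.
Combined Grundy value = 4 ⊕ 1 ⊕ 1 = 4.
A winning move leaves total XOR = 0, i.e. changes one component's Grundy value g to g ⊕ X where X is the current total.
Pile A: need g' = 4⊕4 = 0. Options: 14−1→G=3, 14−2→G=2, 14−3→G=1, 14−4→G=0, 14−6→G=3. Hits: 1.
Pile B: need g' = 1⊕4 = 5. Options: 21−1→G=0, 21−2→G=4, 21−3→G=3, 21−4→G=2, 21−6→G=0. Hits: 0.
Pile C: need g' = 1⊕4 = 5. Options: 11−1→G=0, 11−2→G=4, 11−3→G=3, 11−4→G=2, 11−6→G=0. Hits: 0.

1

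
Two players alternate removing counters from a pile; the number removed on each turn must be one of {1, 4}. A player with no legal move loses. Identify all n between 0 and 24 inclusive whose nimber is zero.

0, 2, 5, 7, 10, 12, 15, 17, 20, 22

G(0) = 0
G(1) = mex{0} = 1
G(2) = mex{1} = 0
G(3) = mex{0} = 1
G(4) = mex{1,0} = 2
G(5) = mex{2,1} = 0
G(6) = mex{0,0} = 1
G(7) = mex{1,1} = 0
G(8) = mex{0,2} = 1
G(9) = mex{1,0} = 2
G(10) = mex{2,1} = 0
G(11) = mex{0,0} = 1
G(12) = mex{1,1} = 0
G(13) = mex{0,2} = 1
G(14) = mex{1,0} = 2
G(15) = mex{2,1} = 0
G(16) = mex{0,0} = 1
G(17) = mex{1,1} = 0
G(18) = mex{0,2} = 1
G(19) = mex{1,0} = 2
G(20) = mex{2,1} = 0
G(21) = mex{0,0} = 1
G(22) = mex{1,1} = 0
G(23) = mex{0,2} = 1
G(24) = mex{1,0} = 2
P-positions are exactly the n with G(n) = 0.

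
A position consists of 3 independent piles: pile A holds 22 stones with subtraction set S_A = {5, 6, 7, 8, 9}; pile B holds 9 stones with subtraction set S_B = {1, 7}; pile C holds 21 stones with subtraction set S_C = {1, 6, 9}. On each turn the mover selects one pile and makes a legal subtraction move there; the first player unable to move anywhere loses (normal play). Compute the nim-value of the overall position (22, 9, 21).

2

Pile A, S = {5, 6, 7, 8, 9}:
G(0) = 0
G(1) = mex{} = 0
G(2) = mex{} = 0
G(3) = mex{} = 0
G(4) = mex{} = 0
G(5) = mex{0} = 1
G(6) = mex{0,0} = 1
G(7) = mex{0,0,0} = 1
G(8) = mex{0,0,0,0} = 1
G(9) = mex{0,0,0,0,0} = 1
G(10) = mex{1,0,0,0,0} = 2
G(11) = mex{1,1,0,0,0} = 2
G(12) = mex{1,1,1,0,0} = 2
G(13) = mex{1,1,1,1,0} = 2
G(14) = mex{1,1,1,1,1} = 0
G(15) = mex{2,1,1,1,1} = 0
G(16) = mex{2,2,1,1,1} = 0
G(17) = mex{2,2,2,1,1} = 0
G(18) = mex{2,2,2,2,1} = 0
G(19) = mex{0,2,2,2,2} = 1
G(20) = mex{0,0,2,2,2} = 1
G(21) = mex{0,0,0,2,2} = 1
G(22) = mex{0,0,0,0,2} = 1
G_A(22) = 1.
Pile B, S = {1, 7}:
n : 0 1 2 3 4 5 6 7 8 9
G : 0 1 0 1 0 1 0 1 0 1
G_B(9) = 1.
Pile C, S = {1, 6, 9}:
n :  0  1  2  3  4  5  6  7  8  9 10 11 12 13 14 15 16 17 18 19 20 21
G :  0  1  0  1  0  1  2  0  1  2  3  2  0  1  0  1  2  0  1  0  1  2
G_C(21) = 2.
Combined Grundy value = 1 ⊕ 1 ⊕ 2 = 2.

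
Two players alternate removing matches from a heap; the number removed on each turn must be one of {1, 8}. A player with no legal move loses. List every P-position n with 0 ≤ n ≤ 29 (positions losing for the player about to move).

G(0) = 0
G(1) = mex{0} = 1
G(2) = mex{1} = 0
G(3) = mex{0} = 1
G(4) = mex{1} = 0
G(5) = mex{0} = 1
G(6) = mex{1} = 0
G(7) = mex{0} = 1
G(8) = mex{1,0} = 2
G(9) = mex{2,1} = 0
G(10) = mex{0,0} = 1
G(11) = mex{1,1} = 0
G(12) = mex{0,0} = 1
G(13) = mex{1,1} = 0
G(14) = mex{0,0} = 1
G(15) = mex{1,1} = 0
G(16) = mex{0,2} = 1
G(17) = mex{1,0} = 2
G(18) = mex{2,1} = 0
G(19) = mex{0,0} = 1
G(20) = mex{1,1} = 0
G(21) = mex{0,0} = 1
G(22) = mex{1,1} = 0
G(23) = mex{0,0} = 1
G(24) = mex{1,1} = 0
G(25) = mex{0,2} = 1
G(26) = mex{1,0} = 2
G(27) = mex{2,1} = 0
G(28) = mex{0,0} = 1
G(29) = mex{1,1} = 0
P-positions are exactly the n with G(n) = 0.

0, 2, 4, 6, 9, 11, 13, 15, 18, 20, 22, 24, 27, 29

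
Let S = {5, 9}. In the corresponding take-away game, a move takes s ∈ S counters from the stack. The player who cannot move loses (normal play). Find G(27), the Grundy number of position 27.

2

G(0) = 0
G(1) = mex{} = 0
G(2) = mex{} = 0
G(3) = mex{} = 0
G(4) = mex{} = 0
G(5) = mex{0} = 1
G(6) = mex{0} = 1
G(7) = mex{0} = 1
G(8) = mex{0} = 1
G(9) = mex{0,0} = 1
G(10) = mex{1,0} = 2
G(11) = mex{1,0} = 2
G(12) = mex{1,0} = 2
G(13) = mex{1,0} = 2
G(14) = mex{1,1} = 0
G(15) = mex{2,1} = 0
G(16) = mex{2,1} = 0
G(17) = mex{2,1} = 0
G(18) = mex{2,1} = 0
G(19) = mex{0,2} = 1
G(20) = mex{0,2} = 1
G(21) = mex{0,2} = 1
G(22) = mex{0,2} = 1
G(23) = mex{0,0} = 1
G(24) = mex{1,0} = 2
G(25) = mex{1,0} = 2
G(26) = mex{1,0} = 2
G(27) = mex{1,0} = 2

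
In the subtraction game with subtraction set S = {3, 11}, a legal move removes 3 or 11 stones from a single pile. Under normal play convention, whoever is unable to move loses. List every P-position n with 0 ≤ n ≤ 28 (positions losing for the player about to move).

n :  0  1  2  3  4  5  6  7  8  9 10 11 12 13 14 15 16 17 18 19 20 21 22 23 24 25 26 27 28
G :  0  0  0  1  1  1  0  0  0  1  1  1  2  2  0  0  0  1  1  1  0  0  0  1  1  1  2  2  0
P-positions are exactly the n with G(n) = 0.

0, 1, 2, 6, 7, 8, 14, 15, 16, 20, 21, 22, 28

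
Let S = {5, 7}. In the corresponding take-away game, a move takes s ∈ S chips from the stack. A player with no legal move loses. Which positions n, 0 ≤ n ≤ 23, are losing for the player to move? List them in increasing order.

n :  0  1  2  3  4  5  6  7  8  9 10 11 12 13 14 15 16 17 18 19 20 21 22 23
G :  0  0  0  0  0  1  1  1  1  1  2  2  0  0  0  0  0  1  1  1  1  1  2  2
P-positions are exactly the n with G(n) = 0.

0, 1, 2, 3, 4, 12, 13, 14, 15, 16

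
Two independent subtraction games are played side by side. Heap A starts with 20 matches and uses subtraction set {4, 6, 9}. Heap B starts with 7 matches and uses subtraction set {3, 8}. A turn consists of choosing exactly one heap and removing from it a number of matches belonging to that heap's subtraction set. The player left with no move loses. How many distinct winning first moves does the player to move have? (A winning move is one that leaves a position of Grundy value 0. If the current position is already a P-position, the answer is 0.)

3

Heap A, S = {4, 6, 9}:
G(0) = 0
G(1) = mex{} = 0
G(2) = mex{} = 0
G(3) = mex{} = 0
G(4) = mex{0} = 1
G(5) = mex{0} = 1
G(6) = mex{0,0} = 1
G(7) = mex{0,0} = 1
G(8) = mex{1,0} = 2
G(9) = mex{1,0,0} = 2
G(10) = mex{1,1,0} = 2
G(11) = mex{1,1,0} = 2
G(12) = mex{2,1,0} = 3
G(13) = mex{2,1,1} = 0
G(14) = mex{2,2,1} = 0
G(15) = mex{2,2,1} = 0
G(16) = mex{3,2,1} = 0
G(17) = mex{0,2,2} = 1
G(18) = mex{0,3,2} = 1
G(19) = mex{0,0,2} = 1
G(20) = mex{0,0,2} = 1
G_A(20) = 1.
Heap B, S = {3, 8}:
n : 0 1 2 3 4 5 6 7
G : 0 0 0 1 1 1 0 0
G_B(7) = 0.
Combined Grundy value = 1 ⊕ 0 = 1.
A winning move leaves total XOR = 0, i.e. changes one component's Grundy value g to g ⊕ X where X is the current total.
Heap A: need g' = 1⊕1 = 0. Options: 20−4→G=0, 20−6→G=0, 20−9→G=2. Hits: 2.
Heap B: need g' = 0⊕1 = 1. Options: 7−3→G=1. Hits: 1.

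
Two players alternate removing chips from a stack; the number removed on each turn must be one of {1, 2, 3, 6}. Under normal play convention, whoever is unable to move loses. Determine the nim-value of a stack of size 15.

3

n :  0  1  2  3  4  5  6  7  8  9 10 11 12 13 14 15
G :  0  1  2  3  0  1  2  3  0  1  2  3  0  1  2  3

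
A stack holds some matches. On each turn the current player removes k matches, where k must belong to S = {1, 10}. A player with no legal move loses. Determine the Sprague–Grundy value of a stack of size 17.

G(0) = 0
G(1) = mex{0} = 1
G(2) = mex{1} = 0
G(3) = mex{0} = 1
G(4) = mex{1} = 0
G(5) = mex{0} = 1
G(6) = mex{1} = 0
G(7) = mex{0} = 1
G(8) = mex{1} = 0
G(9) = mex{0} = 1
G(10) = mex{1,0} = 2
G(11) = mex{2,1} = 0
G(12) = mex{0,0} = 1
G(13) = mex{1,1} = 0
G(14) = mex{0,0} = 1
G(15) = mex{1,1} = 0
G(16) = mex{0,0} = 1
G(17) = mex{1,1} = 0

0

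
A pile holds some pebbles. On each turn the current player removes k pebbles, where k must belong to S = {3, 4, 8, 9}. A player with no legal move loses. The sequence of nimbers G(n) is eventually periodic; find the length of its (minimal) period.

n :  0  1  2  3  4  5  6  7  8  9 10 11 12 13 14 15 16 17 18 19 20 21 22 23 24 25
G :  0  0  0  1  1  1  2  0  2  3  1  3  0  0  0  1  1  1  2  0  2  3  1  3  0  0
G(n+12) = G(n) holds for n = 0,…,8 (a full window of length max(S) = 9), so the sequence is purely periodic with period 12.

12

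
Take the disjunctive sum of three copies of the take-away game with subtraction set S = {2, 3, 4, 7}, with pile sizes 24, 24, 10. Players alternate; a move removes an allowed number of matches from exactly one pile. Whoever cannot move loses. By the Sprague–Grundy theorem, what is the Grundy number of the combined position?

2

All piles use S = {2, 3, 4, 7}:
G(0) = 0
G(1) = mex{} = 0
G(2) = mex{0} = 1
G(3) = mex{0,0} = 1
G(4) = mex{1,0,0} = 2
G(5) = mex{1,1,0} = 2
G(6) = mex{2,1,1} = 0
G(7) = mex{2,2,1,0} = 3
G(8) = mex{0,2,2,0} = 1
G(9) = mex{3,0,2,1} = 4
G(10) = mex{1,3,0,1} = 2
G(11) = mex{4,1,3,2} = 0
G(12) = mex{2,4,1,2} = 0
G(13) = mex{0,2,4,0} = 1
G(14) = mex{0,0,2,3} = 1
G(15) = mex{1,0,0,1} = 2
G(16) = mex{1,1,0,4} = 2
G(17) = mex{2,1,1,2} = 0
G(18) = mex{2,2,1,0} = 3
G(19) = mex{0,2,2,0} = 1
G(20) = mex{3,0,2,1} = 4
G(21) = mex{1,3,0,1} = 2
G(22) = mex{4,1,3,2} = 0
G(23) = mex{2,4,1,2} = 0
G(24) = mex{0,2,4,0} = 1
Pile A: G(24) = 1.
Pile B: G(24) = 1.
Pile C: G(10) = 2.
Combined Grundy value = 1 ⊕ 1 ⊕ 2 = 2.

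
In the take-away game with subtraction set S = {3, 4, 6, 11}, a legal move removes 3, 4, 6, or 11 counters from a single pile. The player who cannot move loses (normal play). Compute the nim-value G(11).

3

n :  0  1  2  3  4  5  6  7  8  9 10 11
G :  0  0  0  1  1  1  2  2  2  0  0  3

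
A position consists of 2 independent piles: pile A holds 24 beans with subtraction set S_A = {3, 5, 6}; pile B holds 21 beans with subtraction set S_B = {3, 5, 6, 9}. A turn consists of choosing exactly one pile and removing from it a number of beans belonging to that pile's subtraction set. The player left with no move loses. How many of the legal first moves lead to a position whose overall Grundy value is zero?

Pile A, S = {3, 5, 6}:
n :  0  1  2  3  4  5  6  7  8  9 10 11 12 13 14 15 16 17 18 19 20 21 22 23 24
G :  0  0  0  1  1  1  2  2  2  0  0  0  1  1  1  2  2  2  0  0  0  1  1  1  2
G_A(24) = 2.
Pile B, S = {3, 5, 6, 9}:
n :  0  1  2  3  4  5  6  7  8  9 10 11 12 13 14 15 16 17 18 19 20 21
G :  0  0  0  1  1  1  2  2  2  3  3  3  0  0  0  1  1  1  2  2  2  3
G_B(21) = 3.
Combined Grundy value = 2 ⊕ 3 = 1.
A winning move leaves total XOR = 0, i.e. changes one component's Grundy value g to g ⊕ X where X is the current total.
Pile A: need g' = 2⊕1 = 3. Options: 24−3→G=1, 24−5→G=0, 24−6→G=0. Hits: 0.
Pile B: need g' = 3⊕1 = 2. Options: 21−3→G=2, 21−5→G=1, 21−6→G=1, 21−9→G=0. Hits: 1.

1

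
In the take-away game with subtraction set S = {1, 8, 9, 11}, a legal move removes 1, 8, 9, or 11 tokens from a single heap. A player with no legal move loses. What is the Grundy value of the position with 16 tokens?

0

G(0) = 0
G(1) = mex{0} = 1
G(2) = mex{1} = 0
G(3) = mex{0} = 1
G(4) = mex{1} = 0
G(5) = mex{0} = 1
G(6) = mex{1} = 0
G(7) = mex{0} = 1
G(8) = mex{1,0} = 2
G(9) = mex{2,1,0} = 3
G(10) = mex{3,0,1} = 2
G(11) = mex{2,1,0,0} = 3
G(12) = mex{3,0,1,1} = 2
G(13) = mex{2,1,0,0} = 3
G(14) = mex{3,0,1,1} = 2
G(15) = mex{2,1,0,0} = 3
G(16) = mex{3,2,1,1} = 0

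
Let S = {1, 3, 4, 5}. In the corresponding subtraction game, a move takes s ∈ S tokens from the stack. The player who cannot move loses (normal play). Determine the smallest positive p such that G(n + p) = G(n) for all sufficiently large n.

G(0) = 0
G(1) = mex{0} = 1
G(2) = mex{1} = 0
G(3) = mex{0,0} = 1
G(4) = mex{1,1,0} = 2
G(5) = mex{2,0,1,0} = 3
G(6) = mex{3,1,0,1} = 2
G(7) = mex{2,2,1,0} = 3
G(8) = mex{3,3,2,1} = 0
G(9) = mex{0,2,3,2} = 1
G(10) = mex{1,3,2,3} = 0
G(11) = mex{0,0,3,2} = 1
G(12) = mex{1,1,0,3} = 2
G(13) = mex{2,0,1,0} = 3
G(14) = mex{3,1,0,1} = 2
G(15) = mex{2,2,1,0} = 3
G(16) = mex{3,3,2,1} = 0
G(17) = mex{0,2,3,2} = 1
G(n+8) = G(n) holds for n = 0,…,4 (a full window of length max(S) = 5), so the sequence is purely periodic with period 8.

8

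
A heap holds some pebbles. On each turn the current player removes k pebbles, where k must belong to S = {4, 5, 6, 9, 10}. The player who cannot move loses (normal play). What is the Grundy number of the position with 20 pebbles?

G(0) = 0
G(1) = mex{} = 0
G(2) = mex{} = 0
G(3) = mex{} = 0
G(4) = mex{0} = 1
G(5) = mex{0,0} = 1
G(6) = mex{0,0,0} = 1
G(7) = mex{0,0,0} = 1
G(8) = mex{1,0,0} = 2
G(9) = mex{1,1,0,0} = 2
G(10) = mex{1,1,1,0,0} = 2
G(11) = mex{1,1,1,0,0} = 2
G(12) = mex{2,1,1,0,0} = 3
G(13) = mex{2,2,1,1,0} = 3
G(14) = mex{2,2,2,1,1} = 0
G(15) = mex{2,2,2,1,1} = 0
G(16) = mex{3,2,2,1,1} = 0
G(17) = mex{3,3,2,2,1} = 0
G(18) = mex{0,3,3,2,2} = 1
G(19) = mex{0,0,3,2,2} = 1
G(20) = mex{0,0,0,2,2} = 1

1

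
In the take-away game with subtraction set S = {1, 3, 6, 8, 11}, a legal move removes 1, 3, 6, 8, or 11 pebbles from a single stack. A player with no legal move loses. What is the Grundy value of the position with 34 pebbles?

n :  0  1  2  3  4  5  6  7  8  9 10 11 12 13 14 15 16 17 18 19 20 21 22 23 24 25 26 27 28 29 30 31 32 33 34
G :  0  1  0  1  0  1  2  3  2  0  1  3  4  2  0  1  0  1  0  1  2  3  2  0  1  3  4  2  0  1  0  1  0  1  2

2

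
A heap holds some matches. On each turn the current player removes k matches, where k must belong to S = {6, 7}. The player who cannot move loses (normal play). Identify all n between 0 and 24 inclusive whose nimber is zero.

0, 1, 2, 3, 4, 5, 13, 14, 15, 16, 17, 18

n :  0  1  2  3  4  5  6  7  8  9 10 11 12 13 14 15 16 17 18 19 20 21 22 23 24
G :  0  0  0  0  0  0  1  1  1  1  1  1  2  0  0  0  0  0  0  1  1  1  1  1  1
P-positions are exactly the n with G(n) = 0.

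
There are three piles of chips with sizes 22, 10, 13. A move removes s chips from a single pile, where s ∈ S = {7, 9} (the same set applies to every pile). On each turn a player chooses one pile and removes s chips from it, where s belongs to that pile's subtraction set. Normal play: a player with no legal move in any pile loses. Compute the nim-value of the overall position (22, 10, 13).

0

All piles use S = {7, 9}:
G(0) = 0
G(1) = mex{} = 0
G(2) = mex{} = 0
G(3) = mex{} = 0
G(4) = mex{} = 0
G(5) = mex{} = 0
G(6) = mex{} = 0
G(7) = mex{0} = 1
G(8) = mex{0} = 1
G(9) = mex{0,0} = 1
G(10) = mex{0,0} = 1
G(11) = mex{0,0} = 1
G(12) = mex{0,0} = 1
G(13) = mex{0,0} = 1
G(14) = mex{1,0} = 2
G(15) = mex{1,0} = 2
G(16) = mex{1,1} = 0
G(17) = mex{1,1} = 0
G(18) = mex{1,1} = 0
G(19) = mex{1,1} = 0
G(20) = mex{1,1} = 0
G(21) = mex{2,1} = 0
G(22) = mex{2,1} = 0
Pile A: G(22) = 0.
Pile B: G(10) = 1.
Pile C: G(13) = 1.
Combined Grundy value = 0 ⊕ 1 ⊕ 1 = 0.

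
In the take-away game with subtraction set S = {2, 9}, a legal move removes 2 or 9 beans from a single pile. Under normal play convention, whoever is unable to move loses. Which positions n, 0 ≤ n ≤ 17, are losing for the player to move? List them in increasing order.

G(0) = 0
G(1) = mex{} = 0
G(2) = mex{0} = 1
G(3) = mex{0} = 1
G(4) = mex{1} = 0
G(5) = mex{1} = 0
G(6) = mex{0} = 1
G(7) = mex{0} = 1
G(8) = mex{1} = 0
G(9) = mex{1,0} = 2
G(10) = mex{0,0} = 1
G(11) = mex{2,1} = 0
G(12) = mex{1,1} = 0
G(13) = mex{0,0} = 1
G(14) = mex{0,0} = 1
G(15) = mex{1,1} = 0
G(16) = mex{1,1} = 0
G(17) = mex{0,0} = 1
P-positions are exactly the n with G(n) = 0.

0, 1, 4, 5, 8, 11, 12, 15, 16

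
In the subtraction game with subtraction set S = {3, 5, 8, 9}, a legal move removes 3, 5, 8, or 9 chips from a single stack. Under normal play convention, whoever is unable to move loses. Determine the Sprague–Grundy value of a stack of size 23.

3

G(0) = 0
G(1) = mex{} = 0
G(2) = mex{} = 0
G(3) = mex{0} = 1
G(4) = mex{0} = 1
G(5) = mex{0,0} = 1
G(6) = mex{1,0} = 2
G(7) = mex{1,0} = 2
G(8) = mex{1,1,0} = 2
G(9) = mex{2,1,0,0} = 3
G(10) = mex{2,1,0,0} = 3
G(11) = mex{2,2,1,0} = 3
G(12) = mex{3,2,1,1} = 0
G(13) = mex{3,2,1,1} = 0
G(14) = mex{3,3,2,1} = 0
G(15) = mex{0,3,2,2} = 1
G(16) = mex{0,3,2,2} = 1
G(17) = mex{0,0,3,2} = 1
G(18) = mex{1,0,3,3} = 2
G(19) = mex{1,0,3,3} = 2
G(20) = mex{1,1,0,3} = 2
G(21) = mex{2,1,0,0} = 3
G(22) = mex{2,1,0,0} = 3
G(23) = mex{2,2,1,0} = 3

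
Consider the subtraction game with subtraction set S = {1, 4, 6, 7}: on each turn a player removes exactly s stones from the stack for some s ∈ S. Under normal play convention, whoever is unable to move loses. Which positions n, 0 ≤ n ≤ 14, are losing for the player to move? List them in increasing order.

0, 2, 5, 10, 13

n :  0  1  2  3  4  5  6  7  8  9 10 11 12 13 14
G :  0  1  0  1  2  0  1  2  3  2  0  1  2  0  1
P-positions are exactly the n with G(n) = 0.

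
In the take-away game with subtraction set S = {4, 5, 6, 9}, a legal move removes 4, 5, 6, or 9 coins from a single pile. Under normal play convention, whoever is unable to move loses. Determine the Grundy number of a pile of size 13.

n :  0  1  2  3  4  5  6  7  8  9 10 11 12 13
G :  0  0  0  0  1  1  1  1  2  2  2  2  3  0

0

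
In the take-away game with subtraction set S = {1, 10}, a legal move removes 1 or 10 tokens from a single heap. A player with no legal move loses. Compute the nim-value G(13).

0

G(0) = 0
G(1) = mex{0} = 1
G(2) = mex{1} = 0
G(3) = mex{0} = 1
G(4) = mex{1} = 0
G(5) = mex{0} = 1
G(6) = mex{1} = 0
G(7) = mex{0} = 1
G(8) = mex{1} = 0
G(9) = mex{0} = 1
G(10) = mex{1,0} = 2
G(11) = mex{2,1} = 0
G(12) = mex{0,0} = 1
G(13) = mex{1,1} = 0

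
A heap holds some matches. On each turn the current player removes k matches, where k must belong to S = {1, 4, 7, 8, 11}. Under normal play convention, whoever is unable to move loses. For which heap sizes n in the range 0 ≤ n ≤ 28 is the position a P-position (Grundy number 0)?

0, 2, 5, 14, 17, 19

G(0) = 0
G(1) = mex{0} = 1
G(2) = mex{1} = 0
G(3) = mex{0} = 1
G(4) = mex{1,0} = 2
G(5) = mex{2,1} = 0
G(6) = mex{0,0} = 1
G(7) = mex{1,1,0} = 2
G(8) = mex{2,2,1,0} = 3
G(9) = mex{3,0,0,1} = 2
G(10) = mex{2,1,1,0} = 3
G(11) = mex{3,2,2,1,0} = 4
G(12) = mex{4,3,0,2,1} = 5
G(13) = mex{5,2,1,0,0} = 3
G(14) = mex{3,3,2,1,1} = 0
G(15) = mex{0,4,3,2,2} = 1
G(16) = mex{1,5,2,3,0} = 4
G(17) = mex{4,3,3,2,1} = 0
G(18) = mex{0,0,4,3,2} = 1
G(19) = mex{1,1,5,4,3} = 0
G(20) = mex{0,4,3,5,2} = 1
G(21) = mex{1,0,0,3,3} = 2
G(22) = mex{2,1,1,0,4} = 3
G(23) = mex{3,0,4,1,5} = 2
G(24) = mex{2,1,0,4,3} = 5
G(25) = mex{5,2,1,0,0} = 3
G(26) = mex{3,3,0,1,1} = 2
G(27) = mex{2,2,1,0,4} = 3
G(28) = mex{3,5,2,1,0} = 4
P-positions are exactly the n with G(n) = 0.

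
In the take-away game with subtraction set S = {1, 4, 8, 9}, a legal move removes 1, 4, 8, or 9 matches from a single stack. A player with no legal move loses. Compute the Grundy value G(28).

G(0) = 0
G(1) = mex{0} = 1
G(2) = mex{1} = 0
G(3) = mex{0} = 1
G(4) = mex{1,0} = 2
G(5) = mex{2,1} = 0
G(6) = mex{0,0} = 1
G(7) = mex{1,1} = 0
G(8) = mex{0,2,0} = 1
G(9) = mex{1,0,1,0} = 2
G(10) = mex{2,1,0,1} = 3
G(11) = mex{3,0,1,0} = 2
G(12) = mex{2,1,2,1} = 0
G(13) = mex{0,2,0,2} = 1
G(14) = mex{1,3,1,0} = 2
G(15) = mex{2,2,0,1} = 3
G(16) = mex{3,0,1,0} = 2
G(17) = mex{2,1,2,1} = 0
G(18) = mex{0,2,3,2} = 1
G(19) = mex{1,3,2,3} = 0
G(20) = mex{0,2,0,2} = 1
G(21) = mex{1,0,1,0} = 2
G(22) = mex{2,1,2,1} = 0
G(23) = mex{0,0,3,2} = 1
G(24) = mex{1,1,2,3} = 0
G(25) = mex{0,2,0,2} = 1
G(26) = mex{1,0,1,0} = 2
G(27) = mex{2,1,0,1} = 3
G(28) = mex{3,0,1,0} = 2

2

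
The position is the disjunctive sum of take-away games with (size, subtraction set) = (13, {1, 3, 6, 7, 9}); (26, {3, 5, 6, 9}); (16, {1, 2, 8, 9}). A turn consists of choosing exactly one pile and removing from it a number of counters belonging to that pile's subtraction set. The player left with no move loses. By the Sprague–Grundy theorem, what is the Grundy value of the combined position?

Pile A, S = {1, 3, 6, 7, 9}:
G(0) = 0
G(1) = mex{0} = 1
G(2) = mex{1} = 0
G(3) = mex{0,0} = 1
G(4) = mex{1,1} = 0
G(5) = mex{0,0} = 1
G(6) = mex{1,1,0} = 2
G(7) = mex{2,0,1,0} = 3
G(8) = mex{3,1,0,1} = 2
G(9) = mex{2,2,1,0,0} = 3
G(10) = mex{3,3,0,1,1} = 2
G(11) = mex{2,2,1,0,0} = 3
G(12) = mex{3,3,2,1,1} = 0
G(13) = mex{0,2,3,2,0} = 1
G_A(13) = 1.
Pile B, S = {3, 5, 6, 9}:
n :  0  1  2  3  4  5  6  7  8  9 10 11 12 13 14 15 16 17 18 19 20 21 22 23 24 25 26
G :  0  0  0  1  1  1  2  2  2  3  3  3  0  0  0  1  1  1  2  2  2  3  3  3  0  0  0
G_B(26) = 0.
Pile C, S = {1, 2, 8, 9}:
G(0) = 0
G(1) = mex{0} = 1
G(2) = mex{1,0} = 2
G(3) = mex{2,1} = 0
G(4) = mex{0,2} = 1
G(5) = mex{1,0} = 2
G(6) = mex{2,1} = 0
G(7) = mex{0,2} = 1
G(8) = mex{1,0,0} = 2
G(9) = mex{2,1,1,0} = 3
G(10) = mex{3,2,2,1} = 0
G(11) = mex{0,3,0,2} = 1
G(12) = mex{1,0,1,0} = 2
G(13) = mex{2,1,2,1} = 0
G(14) = mex{0,2,0,2} = 1
G(15) = mex{1,0,1,0} = 2
G(16) = mex{2,1,2,1} = 0
G_C(16) = 0.
Combined Grundy value = 1 ⊕ 0 ⊕ 0 = 1.

1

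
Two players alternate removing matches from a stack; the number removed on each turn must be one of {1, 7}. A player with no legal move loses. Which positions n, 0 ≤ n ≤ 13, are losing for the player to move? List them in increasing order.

n :  0  1  2  3  4  5  6  7  8  9 10 11 12 13
G :  0  1  0  1  0  1  0  1  0  1  0  1  0  1
P-positions are exactly the n with G(n) = 0.

0, 2, 4, 6, 8, 10, 12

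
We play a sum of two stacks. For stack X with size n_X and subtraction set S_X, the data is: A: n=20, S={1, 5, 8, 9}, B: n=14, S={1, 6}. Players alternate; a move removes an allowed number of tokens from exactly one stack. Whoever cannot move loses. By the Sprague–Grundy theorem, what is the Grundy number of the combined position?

Stack A, S = {1, 5, 8, 9}:
G(0) = 0
G(1) = mex{0} = 1
G(2) = mex{1} = 0
G(3) = mex{0} = 1
G(4) = mex{1} = 0
G(5) = mex{0,0} = 1
G(6) = mex{1,1} = 0
G(7) = mex{0,0} = 1
G(8) = mex{1,1,0} = 2
G(9) = mex{2,0,1,0} = 3
G(10) = mex{3,1,0,1} = 2
G(11) = mex{2,0,1,0} = 3
G(12) = mex{3,1,0,1} = 2
G(13) = mex{2,2,1,0} = 3
G(14) = mex{3,3,0,1} = 2
G(15) = mex{2,2,1,0} = 3
G(16) = mex{3,3,2,1} = 0
G(17) = mex{0,2,3,2} = 1
G(18) = mex{1,3,2,3} = 0
G(19) = mex{0,2,3,2} = 1
G(20) = mex{1,3,2,3} = 0
G_A(20) = 0.
Stack B, S = {1, 6}:
n :  0  1  2  3  4  5  6  7  8  9 10 11 12 13 14
G :  0  1  0  1  0  1  2  0  1  0  1  0  1  2  0
G_B(14) = 0.
Combined Grundy value = 0 ⊕ 0 = 0.

0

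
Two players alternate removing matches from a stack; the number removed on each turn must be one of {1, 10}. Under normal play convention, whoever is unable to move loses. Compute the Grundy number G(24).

0

G(0) = 0
G(1) = mex{0} = 1
G(2) = mex{1} = 0
G(3) = mex{0} = 1
G(4) = mex{1} = 0
G(5) = mex{0} = 1
G(6) = mex{1} = 0
G(7) = mex{0} = 1
G(8) = mex{1} = 0
G(9) = mex{0} = 1
G(10) = mex{1,0} = 2
G(11) = mex{2,1} = 0
G(12) = mex{0,0} = 1
G(13) = mex{1,1} = 0
G(14) = mex{0,0} = 1
G(15) = mex{1,1} = 0
G(16) = mex{0,0} = 1
G(17) = mex{1,1} = 0
G(18) = mex{0,0} = 1
G(19) = mex{1,1} = 0
G(20) = mex{0,2} = 1
G(21) = mex{1,0} = 2
G(22) = mex{2,1} = 0
G(23) = mex{0,0} = 1
G(24) = mex{1,1} = 0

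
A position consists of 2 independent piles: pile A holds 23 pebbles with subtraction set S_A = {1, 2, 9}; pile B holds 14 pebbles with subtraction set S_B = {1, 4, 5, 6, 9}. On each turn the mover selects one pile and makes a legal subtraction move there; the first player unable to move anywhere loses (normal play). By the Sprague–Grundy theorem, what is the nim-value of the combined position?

Pile A, S = {1, 2, 9}:
G(0) = 0
G(1) = mex{0} = 1
G(2) = mex{1,0} = 2
G(3) = mex{2,1} = 0
G(4) = mex{0,2} = 1
G(5) = mex{1,0} = 2
G(6) = mex{2,1} = 0
G(7) = mex{0,2} = 1
G(8) = mex{1,0} = 2
G(9) = mex{2,1,0} = 3
G(10) = mex{3,2,1} = 0
G(11) = mex{0,3,2} = 1
G(12) = mex{1,0,0} = 2
G(13) = mex{2,1,1} = 0
G(14) = mex{0,2,2} = 1
G(15) = mex{1,0,0} = 2
G(16) = mex{2,1,1} = 0
G(17) = mex{0,2,2} = 1
G(18) = mex{1,0,3} = 2
G(19) = mex{2,1,0} = 3
G(20) = mex{3,2,1} = 0
G(21) = mex{0,3,2} = 1
G(22) = mex{1,0,0} = 2
G(23) = mex{2,1,1} = 0
G_A(23) = 0.
Pile B, S = {1, 4, 5, 6, 9}:
G(0) = 0
G(1) = mex{0} = 1
G(2) = mex{1} = 0
G(3) = mex{0} = 1
G(4) = mex{1,0} = 2
G(5) = mex{2,1,0} = 3
G(6) = mex{3,0,1,0} = 2
G(7) = mex{2,1,0,1} = 3
G(8) = mex{3,2,1,0} = 4
G(9) = mex{4,3,2,1,0} = 5
G(10) = mex{5,2,3,2,1} = 0
G(11) = mex{0,3,2,3,0} = 1
G(12) = mex{1,4,3,2,1} = 0
G(13) = mex{0,5,4,3,2} = 1
G(14) = mex{1,0,5,4,3} = 2
G_B(14) = 2.
Combined Grundy value = 0 ⊕ 2 = 2.

2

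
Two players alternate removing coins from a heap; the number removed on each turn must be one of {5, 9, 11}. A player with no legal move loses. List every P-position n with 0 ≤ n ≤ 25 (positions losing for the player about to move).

0, 1, 2, 3, 4, 16, 17, 18, 19, 20

G(0) = 0
G(1) = mex{} = 0
G(2) = mex{} = 0
G(3) = mex{} = 0
G(4) = mex{} = 0
G(5) = mex{0} = 1
G(6) = mex{0} = 1
G(7) = mex{0} = 1
G(8) = mex{0} = 1
G(9) = mex{0,0} = 1
G(10) = mex{1,0} = 2
G(11) = mex{1,0,0} = 2
G(12) = mex{1,0,0} = 2
G(13) = mex{1,0,0} = 2
G(14) = mex{1,1,0} = 2
G(15) = mex{2,1,0} = 3
G(16) = mex{2,1,1} = 0
G(17) = mex{2,1,1} = 0
G(18) = mex{2,1,1} = 0
G(19) = mex{2,2,1} = 0
G(20) = mex{3,2,1} = 0
G(21) = mex{0,2,2} = 1
G(22) = mex{0,2,2} = 1
G(23) = mex{0,2,2} = 1
G(24) = mex{0,3,2} = 1
G(25) = mex{0,0,2} = 1
P-positions are exactly the n with G(n) = 0.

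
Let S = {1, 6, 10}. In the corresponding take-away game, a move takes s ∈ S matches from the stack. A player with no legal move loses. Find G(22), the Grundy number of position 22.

2

G(0) = 0
G(1) = mex{0} = 1
G(2) = mex{1} = 0
G(3) = mex{0} = 1
G(4) = mex{1} = 0
G(5) = mex{0} = 1
G(6) = mex{1,0} = 2
G(7) = mex{2,1} = 0
G(8) = mex{0,0} = 1
G(9) = mex{1,1} = 0
G(10) = mex{0,0,0} = 1
G(11) = mex{1,1,1} = 0
G(12) = mex{0,2,0} = 1
G(13) = mex{1,0,1} = 2
G(14) = mex{2,1,0} = 3
G(15) = mex{3,0,1} = 2
G(16) = mex{2,1,2} = 0
G(17) = mex{0,0,0} = 1
G(18) = mex{1,1,1} = 0
G(19) = mex{0,2,0} = 1
G(20) = mex{1,3,1} = 0
G(21) = mex{0,2,0} = 1
G(22) = mex{1,0,1} = 2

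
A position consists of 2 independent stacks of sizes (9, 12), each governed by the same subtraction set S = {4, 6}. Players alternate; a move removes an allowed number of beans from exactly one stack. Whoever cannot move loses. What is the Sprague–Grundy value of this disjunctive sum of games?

All stacks use S = {4, 6}:
n :  0  1  2  3  4  5  6  7  8  9 10 11 12
G :  0  0  0  0  1  1  1  1  2  2  0  0  0
Stack A: G(9) = 2.
Stack B: G(12) = 0.
Combined Grundy value = 2 ⊕ 0 = 2.

2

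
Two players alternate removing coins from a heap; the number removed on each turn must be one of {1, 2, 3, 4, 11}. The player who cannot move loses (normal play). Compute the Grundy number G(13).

n :  0  1  2  3  4  5  6  7  8  9 10 11 12 13
G :  0  1  2  3  4  0  1  2  3  4  0  1  2  3

3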